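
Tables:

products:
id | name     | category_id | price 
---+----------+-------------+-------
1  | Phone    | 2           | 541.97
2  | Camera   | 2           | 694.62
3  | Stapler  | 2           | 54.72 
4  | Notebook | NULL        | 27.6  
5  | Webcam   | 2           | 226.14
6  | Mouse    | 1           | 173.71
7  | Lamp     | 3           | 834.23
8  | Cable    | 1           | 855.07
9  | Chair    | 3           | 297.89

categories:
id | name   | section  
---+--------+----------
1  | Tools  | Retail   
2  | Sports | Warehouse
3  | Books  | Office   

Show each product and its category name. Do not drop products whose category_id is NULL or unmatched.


LEFT JOIN keeps every row from products (the left table); where category_id has no match in categories, the category columns become NULL. Walk through each product:
  - product 1 (Phone): category_id=2 -> matches Sports
  - product 2 (Camera): category_id=2 -> matches Sports
  - product 3 (Stapler): category_id=2 -> matches Sports
  - product 4 (Notebook): category_id=NULL, no match -> kept with NULL
  - product 5 (Webcam): category_id=2 -> matches Sports
  - product 6 (Mouse): category_id=1 -> matches Tools
  - product 7 (Lamp): category_id=3 -> matches Books
  - product 8 (Cable): category_id=1 -> matches Tools
  - product 9 (Chair): category_id=3 -> matches Books
All 9 rows appear; 1 has NULL category.

SQL:
SELECT a.name, b.name AS category
FROM products a
LEFT JOIN categories b ON a.category_id = b.id

Result:
name     | category
---------+---------
Phone    | Sports  
Camera   | Sports  
Stapler  | Sports  
Notebook | NULL    
Webcam   | Sports  
Mouse    | Tools   
Lamp     | Books   
Cable    | Tools   
Chair    | Books   


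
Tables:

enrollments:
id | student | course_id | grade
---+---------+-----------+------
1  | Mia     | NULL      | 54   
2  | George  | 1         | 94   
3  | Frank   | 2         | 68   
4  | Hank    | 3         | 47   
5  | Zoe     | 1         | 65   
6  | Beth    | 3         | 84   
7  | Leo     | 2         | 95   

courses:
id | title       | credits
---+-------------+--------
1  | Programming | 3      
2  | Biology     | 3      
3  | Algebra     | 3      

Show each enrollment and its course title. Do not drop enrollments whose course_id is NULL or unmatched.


LEFT JOIN keeps every row from enrollments (the left table); where course_id has no match in courses, the course columns become NULL. Walk through each enrollment:
  - enrollment 1 (Mia): course_id=NULL, no match -> kept with NULL
  - enrollment 2 (George): course_id=1 -> matches Programming
  - enrollment 3 (Frank): course_id=2 -> matches Biology
  - enrollment 4 (Hank): course_id=3 -> matches Algebra
  - enrollment 5 (Zoe): course_id=1 -> matches Programming
  - enrollment 6 (Beth): course_id=3 -> matches Algebra
  - enrollment 7 (Leo): course_id=2 -> matches Biology
All 7 rows appear; 1 has NULL course.

SQL:
SELECT a.student, b.title AS course
FROM enrollments a
LEFT JOIN courses b ON a.course_id = b.id

Result:
student | course     
--------+------------
Mia     | NULL       
George  | Programming
Frank   | Biology    
Hank    | Algebra    
Zoe     | Programming
Beth    | Algebra    
Leo     | Biology    


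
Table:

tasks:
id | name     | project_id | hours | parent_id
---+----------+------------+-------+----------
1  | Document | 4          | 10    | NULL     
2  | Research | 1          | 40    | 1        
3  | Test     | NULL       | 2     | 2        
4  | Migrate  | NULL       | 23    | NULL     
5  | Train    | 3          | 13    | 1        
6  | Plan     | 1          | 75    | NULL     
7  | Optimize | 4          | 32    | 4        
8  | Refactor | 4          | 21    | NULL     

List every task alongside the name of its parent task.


This is a self-join: tasks is joined to a second copy of itself, matching each row's parent_id to another row's id. Use LEFT JOIN so rows with parent_id=NULL are kept.
  - task 1 (Document): parent_id=NULL -> NULL
  - task 2 (Research): parent_id=1 -> Document
  - task 3 (Test): parent_id=2 -> Research
  - task 4 (Migrate): parent_id=NULL -> NULL
  - task 5 (Train): parent_id=1 -> Document
  - task 6 (Plan): parent_id=NULL -> NULL
  - task 7 (Optimize): parent_id=4 -> Migrate
  - task 8 (Refactor): parent_id=NULL -> NULL

SQL:
SELECT a.name AS item, b.name AS parent
FROM tasks a
LEFT JOIN tasks b ON a.parent_id = b.id

Result:
item     | parent  
---------+---------
Document | NULL    
Research | Document
Test     | Research
Migrate  | NULL    
Train    | Document
Plan     | NULL    
Optimize | Migrate 
Refactor | NULL    


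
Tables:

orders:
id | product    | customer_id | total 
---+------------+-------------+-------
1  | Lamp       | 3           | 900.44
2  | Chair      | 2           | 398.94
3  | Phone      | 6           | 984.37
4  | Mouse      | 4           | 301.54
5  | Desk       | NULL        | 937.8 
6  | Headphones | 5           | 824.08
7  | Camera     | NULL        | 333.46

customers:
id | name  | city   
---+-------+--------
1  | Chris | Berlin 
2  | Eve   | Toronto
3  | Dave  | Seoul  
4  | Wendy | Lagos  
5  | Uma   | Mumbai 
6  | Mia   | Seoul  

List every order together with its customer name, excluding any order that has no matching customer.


INNER JOIN keeps only orders rows whose customer_id matches an id in customers. Walk through each order:
  - order 1 (Lamp): customer_id=3 -> matches Dave
  - order 2 (Chair): customer_id=2 -> matches Eve
  - order 3 (Phone): customer_id=6 -> matches Mia
  - order 4 (Mouse): customer_id=4 -> matches Wendy
  - order 5 (Desk): customer_id=NULL, no match -> dropped
  - order 6 (Headphones): customer_id=5 -> matches Uma
  - order 7 (Camera): customer_id=NULL, no match -> dropped
So 2 of 7 rows are dropped.

SQL:
SELECT a.product, b.name AS customer
FROM orders a
INNER JOIN customers b ON a.customer_id = b.id

Result:
product    | customer
-----------+---------
Lamp       | Dave    
Chair      | Eve     
Phone      | Mia     
Mouse      | Wendy   
Headphones | Uma     


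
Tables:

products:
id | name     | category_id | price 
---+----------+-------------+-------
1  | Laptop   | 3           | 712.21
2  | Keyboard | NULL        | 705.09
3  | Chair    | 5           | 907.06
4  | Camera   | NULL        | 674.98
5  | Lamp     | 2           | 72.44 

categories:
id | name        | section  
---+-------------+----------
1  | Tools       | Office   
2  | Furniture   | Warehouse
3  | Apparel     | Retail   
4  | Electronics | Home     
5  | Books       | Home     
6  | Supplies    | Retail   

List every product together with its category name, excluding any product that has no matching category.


INNER JOIN keeps only products rows whose category_id matches an id in categories. Walk through each product:
  - product 1 (Laptop): category_id=3 -> matches Apparel
  - product 2 (Keyboard): category_id=NULL, no match -> dropped
  - product 3 (Chair): category_id=5 -> matches Books
  - product 4 (Camera): category_id=NULL, no match -> dropped
  - product 5 (Lamp): category_id=2 -> matches Furniture
So 2 of 5 rows are dropped.

SQL:
SELECT a.name, b.name AS category
FROM products a
INNER JOIN categories b ON a.category_id = b.id

Result:
name   | category 
-------+----------
Laptop | Apparel  
Chair  | Books    
Lamp   | Furniture


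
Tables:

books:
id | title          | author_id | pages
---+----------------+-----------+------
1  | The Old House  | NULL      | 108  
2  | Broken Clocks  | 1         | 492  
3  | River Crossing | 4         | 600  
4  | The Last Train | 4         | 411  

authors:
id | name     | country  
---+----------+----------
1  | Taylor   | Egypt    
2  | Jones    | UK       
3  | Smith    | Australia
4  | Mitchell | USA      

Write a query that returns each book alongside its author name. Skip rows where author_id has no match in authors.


INNER JOIN keeps only books rows whose author_id matches an id in authors. Walk through each book:
  - book 1 (The Old House): author_id=NULL, no match -> dropped
  - book 2 (Broken Clocks): author_id=1 -> matches Taylor
  - book 3 (River Crossing): author_id=4 -> matches Mitchell
  - book 4 (The Last Train): author_id=4 -> matches Mitchell
So 1 of 4 rows is dropped.

SQL:
SELECT a.title, b.name AS author
FROM books a
INNER JOIN authors b ON a.author_id = b.id

Result:
title          | author  
---------------+---------
Broken Clocks  | Taylor  
River Crossing | Mitchell
The Last Train | Mitchell


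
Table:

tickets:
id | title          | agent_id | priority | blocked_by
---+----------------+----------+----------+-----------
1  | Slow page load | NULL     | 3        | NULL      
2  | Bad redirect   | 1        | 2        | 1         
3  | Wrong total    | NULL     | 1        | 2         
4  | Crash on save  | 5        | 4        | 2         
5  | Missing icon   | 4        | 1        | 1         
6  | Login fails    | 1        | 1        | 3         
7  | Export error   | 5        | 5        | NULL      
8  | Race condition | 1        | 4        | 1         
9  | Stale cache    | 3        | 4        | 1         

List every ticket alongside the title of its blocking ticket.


This is a self-join: tickets is joined to a second copy of itself, matching each row's blocked_by to another row's id. Use LEFT JOIN so rows with blocked_by=NULL are kept.
  - ticket 1 (Slow page load): blocked_by=NULL -> NULL
  - ticket 2 (Bad redirect): blocked_by=1 -> Slow page load
  - ticket 3 (Wrong total): blocked_by=2 -> Bad redirect
  - ticket 4 (Crash on save): blocked_by=2 -> Bad redirect
  - ticket 5 (Missing icon): blocked_by=1 -> Slow page load
  - ticket 6 (Login fails): blocked_by=3 -> Wrong total
  - ticket 7 (Export error): blocked_by=NULL -> NULL
  - ticket 8 (Race condition): blocked_by=1 -> Slow page load
  - ticket 9 (Stale cache): blocked_by=1 -> Slow page load

SQL:
SELECT a.title AS item, b.title AS blocked_by
FROM tickets a
LEFT JOIN tickets b ON a.blocked_by = b.id

Result:
item           | blocked_by    
---------------+---------------
Slow page load | NULL          
Bad redirect   | Slow page load
Wrong total    | Bad redirect  
Crash on save  | Bad redirect  
Missing icon   | Slow page load
Login fails    | Wrong total   
Export error   | NULL          
Race condition | Slow page load
Stale cache    | Slow page load


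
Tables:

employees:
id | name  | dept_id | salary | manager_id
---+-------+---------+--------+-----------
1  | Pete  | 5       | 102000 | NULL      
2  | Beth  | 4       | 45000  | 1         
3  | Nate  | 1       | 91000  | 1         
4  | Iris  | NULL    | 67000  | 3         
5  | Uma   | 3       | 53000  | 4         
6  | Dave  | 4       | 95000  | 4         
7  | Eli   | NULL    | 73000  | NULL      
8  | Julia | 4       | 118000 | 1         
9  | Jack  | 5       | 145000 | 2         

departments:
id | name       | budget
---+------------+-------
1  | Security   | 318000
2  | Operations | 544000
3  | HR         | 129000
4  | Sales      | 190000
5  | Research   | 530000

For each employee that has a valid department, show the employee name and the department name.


INNER JOIN keeps only employees rows whose dept_id matches an id in departments. Walk through each employee:
  - employee 1 (Pete): dept_id=5 -> matches Research
  - employee 2 (Beth): dept_id=4 -> matches Sales
  - employee 3 (Nate): dept_id=1 -> matches Security
  - employee 4 (Iris): dept_id=NULL, no match -> dropped
  - employee 5 (Uma): dept_id=3 -> matches HR
  - employee 6 (Dave): dept_id=4 -> matches Sales
  - employee 7 (Eli): dept_id=NULL, no match -> dropped
  - employee 8 (Julia): dept_id=4 -> matches Sales
  - employee 9 (Jack): dept_id=5 -> matches Research
So 2 of 9 rows are dropped.

SQL:
SELECT a.name, b.name AS department
FROM employees a
INNER JOIN departments b ON a.dept_id = b.id

Result:
name  | department
------+-----------
Pete  | Research  
Beth  | Sales     
Nate  | Security  
Uma   | HR        
Dave  | Sales     
Julia | Sales     
Jack  | Research  


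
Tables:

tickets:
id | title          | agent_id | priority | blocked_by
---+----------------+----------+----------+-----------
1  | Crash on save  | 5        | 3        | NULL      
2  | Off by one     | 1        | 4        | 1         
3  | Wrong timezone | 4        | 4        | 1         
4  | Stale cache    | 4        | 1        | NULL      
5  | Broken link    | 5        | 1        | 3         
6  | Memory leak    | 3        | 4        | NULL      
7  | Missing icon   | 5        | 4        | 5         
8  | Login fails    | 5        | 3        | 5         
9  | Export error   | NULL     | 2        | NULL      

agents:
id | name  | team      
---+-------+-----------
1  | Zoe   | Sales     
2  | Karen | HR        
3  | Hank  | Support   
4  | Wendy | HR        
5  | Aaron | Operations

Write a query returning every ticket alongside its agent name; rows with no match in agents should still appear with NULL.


LEFT JOIN keeps every row from tickets (the left table); where agent_id has no match in agents, the agent columns become NULL. Walk through each ticket:
  - ticket 1 (Crash on save): agent_id=5 -> matches Aaron
  - ticket 2 (Off by one): agent_id=1 -> matches Zoe
  - ticket 3 (Wrong timezone): agent_id=4 -> matches Wendy
  - ticket 4 (Stale cache): agent_id=4 -> matches Wendy
  - ticket 5 (Broken link): agent_id=5 -> matches Aaron
  - ticket 6 (Memory leak): agent_id=3 -> matches Hank
  - ticket 7 (Missing icon): agent_id=5 -> matches Aaron
  - ticket 8 (Login fails): agent_id=5 -> matches Aaron
  - ticket 9 (Export error): agent_id=NULL, no match -> kept with NULL
All 9 rows appear; 1 has NULL agent.

SQL:
SELECT a.title, b.name AS agent
FROM tickets a
LEFT JOIN agents b ON a.agent_id = b.id

Result:
title          | agent
---------------+------
Crash on save  | Aaron
Off by one     | Zoe  
Wrong timezone | Wendy
Stale cache    | Wendy
Broken link    | Aaron
Memory leak    | Hank 
Missing icon   | Aaron
Login fails    | Aaron
Export error   | NULL 


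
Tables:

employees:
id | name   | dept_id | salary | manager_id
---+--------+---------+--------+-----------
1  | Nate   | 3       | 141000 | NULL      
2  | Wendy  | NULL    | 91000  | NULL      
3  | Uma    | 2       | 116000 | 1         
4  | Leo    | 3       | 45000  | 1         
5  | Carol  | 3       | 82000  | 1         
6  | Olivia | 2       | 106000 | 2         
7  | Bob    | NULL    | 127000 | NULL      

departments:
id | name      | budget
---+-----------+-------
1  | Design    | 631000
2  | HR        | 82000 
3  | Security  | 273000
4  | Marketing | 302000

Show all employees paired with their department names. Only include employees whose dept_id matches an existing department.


INNER JOIN keeps only employees rows whose dept_id matches an id in departments. Walk through each employee:
  - employee 1 (Nate): dept_id=3 -> matches Security
  - employee 2 (Wendy): dept_id=NULL, no match -> dropped
  - employee 3 (Uma): dept_id=2 -> matches HR
  - employee 4 (Leo): dept_id=3 -> matches Security
  - employee 5 (Carol): dept_id=3 -> matches Security
  - employee 6 (Olivia): dept_id=2 -> matches HR
  - employee 7 (Bob): dept_id=NULL, no match -> dropped
So 2 of 7 rows are dropped.

SQL:
SELECT a.name, b.name AS department
FROM employees a
INNER JOIN departments b ON a.dept_id = b.id

Result:
name   | department
-------+-----------
Nate   | Security  
Uma    | HR        
Leo    | Security  
Carol  | Security  
Olivia | HR        


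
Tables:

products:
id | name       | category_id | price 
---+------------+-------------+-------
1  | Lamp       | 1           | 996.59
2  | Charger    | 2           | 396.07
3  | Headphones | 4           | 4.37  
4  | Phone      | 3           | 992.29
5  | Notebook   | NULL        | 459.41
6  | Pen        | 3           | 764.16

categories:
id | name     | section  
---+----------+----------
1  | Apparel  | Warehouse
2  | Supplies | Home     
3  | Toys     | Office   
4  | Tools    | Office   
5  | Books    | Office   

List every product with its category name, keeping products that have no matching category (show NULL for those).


LEFT JOIN keeps every row from products (the left table); where category_id has no match in categories, the category columns become NULL. Walk through each product:
  - product 1 (Lamp): category_id=1 -> matches Apparel
  - product 2 (Charger): category_id=2 -> matches Supplies
  - product 3 (Headphones): category_id=4 -> matches Tools
  - product 4 (Phone): category_id=3 -> matches Toys
  - product 5 (Notebook): category_id=NULL, no match -> kept with NULL
  - product 6 (Pen): category_id=3 -> matches Toys
All 6 rows appear; 1 has NULL category.

SQL:
SELECT a.name, b.name AS category
FROM products a
LEFT JOIN categories b ON a.category_id = b.id

Result:
name       | category
-----------+---------
Lamp       | Apparel 
Charger    | Supplies
Headphones | Tools   
Phone      | Toys    
Notebook   | NULL    
Pen        | Toys    


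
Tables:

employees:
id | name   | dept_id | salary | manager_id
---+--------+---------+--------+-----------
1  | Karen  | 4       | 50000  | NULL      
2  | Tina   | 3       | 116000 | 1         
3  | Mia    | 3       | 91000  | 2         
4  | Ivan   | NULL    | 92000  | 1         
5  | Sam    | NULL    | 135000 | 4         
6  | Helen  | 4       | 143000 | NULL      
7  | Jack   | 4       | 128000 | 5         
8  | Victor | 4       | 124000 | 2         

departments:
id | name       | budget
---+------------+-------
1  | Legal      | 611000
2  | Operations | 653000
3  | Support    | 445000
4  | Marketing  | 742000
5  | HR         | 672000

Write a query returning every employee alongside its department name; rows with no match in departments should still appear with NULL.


LEFT JOIN keeps every row from employees (the left table); where dept_id has no match in departments, the department columns become NULL. Walk through each employee:
  - employee 1 (Karen): dept_id=4 -> matches Marketing
  - employee 2 (Tina): dept_id=3 -> matches Support
  - employee 3 (Mia): dept_id=3 -> matches Support
  - employee 4 (Ivan): dept_id=NULL, no match -> kept with NULL
  - employee 5 (Sam): dept_id=NULL, no match -> kept with NULL
  - employee 6 (Helen): dept_id=4 -> matches Marketing
  - employee 7 (Jack): dept_id=4 -> matches Marketing
  - employee 8 (Victor): dept_id=4 -> matches Marketing
All 8 rows appear; 2 have NULL department.

SQL:
SELECT a.name, b.name AS department
FROM employees a
LEFT JOIN departments b ON a.dept_id = b.id

Result:
name   | department
-------+-----------
Karen  | Marketing 
Tina   | Support   
Mia    | Support   
Ivan   | NULL      
Sam    | NULL      
Helen  | Marketing 
Jack   | Marketing 
Victor | Marketing 


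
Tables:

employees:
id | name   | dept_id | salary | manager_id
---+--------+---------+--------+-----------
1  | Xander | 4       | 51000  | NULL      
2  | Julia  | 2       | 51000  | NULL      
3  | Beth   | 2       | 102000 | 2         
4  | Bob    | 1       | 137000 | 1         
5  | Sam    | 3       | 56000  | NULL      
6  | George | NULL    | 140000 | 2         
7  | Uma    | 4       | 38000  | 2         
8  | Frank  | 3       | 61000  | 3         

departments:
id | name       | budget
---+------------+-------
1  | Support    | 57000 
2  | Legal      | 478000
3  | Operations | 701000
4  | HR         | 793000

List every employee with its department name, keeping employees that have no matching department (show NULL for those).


LEFT JOIN keeps every row from employees (the left table); where dept_id has no match in departments, the department columns become NULL. Walk through each employee:
  - employee 1 (Xander): dept_id=4 -> matches HR
  - employee 2 (Julia): dept_id=2 -> matches Legal
  - employee 3 (Beth): dept_id=2 -> matches Legal
  - employee 4 (Bob): dept_id=1 -> matches Support
  - employee 5 (Sam): dept_id=3 -> matches Operations
  - employee 6 (George): dept_id=NULL, no match -> kept with NULL
  - employee 7 (Uma): dept_id=4 -> matches HR
  - employee 8 (Frank): dept_id=3 -> matches Operations
All 8 rows appear; 1 has NULL department.

SQL:
SELECT a.name, b.name AS department
FROM employees a
LEFT JOIN departments b ON a.dept_id = b.id

Result:
name   | department
-------+-----------
Xander | HR        
Julia  | Legal     
Beth   | Legal     
Bob    | Support   
Sam    | Operations
George | NULL      
Uma    | HR        
Frank  | Operations


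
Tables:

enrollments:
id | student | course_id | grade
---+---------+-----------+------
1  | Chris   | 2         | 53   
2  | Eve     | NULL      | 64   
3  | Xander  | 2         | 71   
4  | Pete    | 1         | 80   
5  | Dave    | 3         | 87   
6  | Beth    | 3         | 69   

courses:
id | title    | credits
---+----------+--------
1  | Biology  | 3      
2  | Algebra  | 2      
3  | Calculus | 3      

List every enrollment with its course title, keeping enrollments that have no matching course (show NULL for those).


LEFT JOIN keeps every row from enrollments (the left table); where course_id has no match in courses, the course columns become NULL. Walk through each enrollment:
  - enrollment 1 (Chris): course_id=2 -> matches Algebra
  - enrollment 2 (Eve): course_id=NULL, no match -> kept with NULL
  - enrollment 3 (Xander): course_id=2 -> matches Algebra
  - enrollment 4 (Pete): course_id=1 -> matches Biology
  - enrollment 5 (Dave): course_id=3 -> matches Calculus
  - enrollment 6 (Beth): course_id=3 -> matches Calculus
All 6 rows appear; 1 has NULL course.

SQL:
SELECT a.student, b.title AS course
FROM enrollments a
LEFT JOIN courses b ON a.course_id = b.id

Result:
student | course  
--------+---------
Chris   | Algebra 
Eve     | NULL    
Xander  | Algebra 
Pete    | Biology 
Dave    | Calculus
Beth    | Calculus


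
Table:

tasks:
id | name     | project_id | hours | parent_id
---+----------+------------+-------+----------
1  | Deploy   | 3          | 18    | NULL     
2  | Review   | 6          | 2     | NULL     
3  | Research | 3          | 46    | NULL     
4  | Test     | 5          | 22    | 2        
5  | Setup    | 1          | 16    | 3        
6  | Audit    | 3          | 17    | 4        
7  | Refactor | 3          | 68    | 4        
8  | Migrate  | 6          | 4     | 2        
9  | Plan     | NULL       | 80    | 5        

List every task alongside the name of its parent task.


This is a self-join: tasks is joined to a second copy of itself, matching each row's parent_id to another row's id. Use LEFT JOIN so rows with parent_id=NULL are kept.
  - task 1 (Deploy): parent_id=NULL -> NULL
  - task 2 (Review): parent_id=NULL -> NULL
  - task 3 (Research): parent_id=NULL -> NULL
  - task 4 (Test): parent_id=2 -> Review
  - task 5 (Setup): parent_id=3 -> Research
  - task 6 (Audit): parent_id=4 -> Test
  - task 7 (Refactor): parent_id=4 -> Test
  - task 8 (Migrate): parent_id=2 -> Review
  - task 9 (Plan): parent_id=5 -> Setup

SQL:
SELECT a.name AS item, b.name AS parent
FROM tasks a
LEFT JOIN tasks b ON a.parent_id = b.id

Result:
item     | parent  
---------+---------
Deploy   | NULL    
Review   | NULL    
Research | NULL    
Test     | Review  
Setup    | Research
Audit    | Test    
Refactor | Test    
Migrate  | Review  
Plan     | Setup   


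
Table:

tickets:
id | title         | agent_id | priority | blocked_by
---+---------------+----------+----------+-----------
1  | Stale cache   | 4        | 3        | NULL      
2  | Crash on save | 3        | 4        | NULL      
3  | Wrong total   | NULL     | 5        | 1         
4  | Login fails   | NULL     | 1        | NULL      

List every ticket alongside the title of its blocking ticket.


This is a self-join: tickets is joined to a second copy of itself, matching each row's blocked_by to another row's id. Use LEFT JOIN so rows with blocked_by=NULL are kept.
  - ticket 1 (Stale cache): blocked_by=NULL -> NULL
  - ticket 2 (Crash on save): blocked_by=NULL -> NULL
  - ticket 3 (Wrong total): blocked_by=1 -> Stale cache
  - ticket 4 (Login fails): blocked_by=NULL -> NULL

SQL:
SELECT a.title AS item, b.title AS blocked_by
FROM tickets a
LEFT JOIN tickets b ON a.blocked_by = b.id

Result:
item          | blocked_by 
--------------+------------
Stale cache   | NULL       
Crash on save | NULL       
Wrong total   | Stale cache
Login fails   | NULL       


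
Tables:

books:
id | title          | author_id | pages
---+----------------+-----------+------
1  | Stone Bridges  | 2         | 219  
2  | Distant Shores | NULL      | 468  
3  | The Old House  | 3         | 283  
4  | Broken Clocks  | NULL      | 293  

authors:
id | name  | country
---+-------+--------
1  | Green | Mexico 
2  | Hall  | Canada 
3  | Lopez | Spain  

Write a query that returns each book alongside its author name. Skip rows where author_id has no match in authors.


INNER JOIN keeps only books rows whose author_id matches an id in authors. Walk through each book:
  - book 1 (Stone Bridges): author_id=2 -> matches Hall
  - book 2 (Distant Shores): author_id=NULL, no match -> dropped
  - book 3 (The Old House): author_id=3 -> matches Lopez
  - book 4 (Broken Clocks): author_id=NULL, no match -> dropped
So 2 of 4 rows are dropped.

SQL:
SELECT a.title, b.name AS author
FROM books a
INNER JOIN authors b ON a.author_id = b.id

Result:
title         | author
--------------+-------
Stone Bridges | Hall  
The Old House | Lopez 


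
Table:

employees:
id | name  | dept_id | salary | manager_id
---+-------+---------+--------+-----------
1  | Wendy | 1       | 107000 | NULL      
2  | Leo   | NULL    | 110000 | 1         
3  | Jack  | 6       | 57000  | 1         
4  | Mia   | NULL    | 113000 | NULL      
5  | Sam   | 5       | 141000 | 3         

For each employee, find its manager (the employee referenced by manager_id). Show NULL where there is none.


This is a self-join: employees is joined to a second copy of itself, matching each row's manager_id to another row's id. Use LEFT JOIN so rows with manager_id=NULL are kept.
  - employee 1 (Wendy): manager_id=NULL -> NULL
  - employee 2 (Leo): manager_id=1 -> Wendy
  - employee 3 (Jack): manager_id=1 -> Wendy
  - employee 4 (Mia): manager_id=NULL -> NULL
  - employee 5 (Sam): manager_id=3 -> Jack

SQL:
SELECT a.name AS item, b.name AS manager
FROM employees a
LEFT JOIN employees b ON a.manager_id = b.id

Result:
item  | manager
------+--------
Wendy | NULL   
Leo   | Wendy  
Jack  | Wendy  
Mia   | NULL   
Sam   | Jack   


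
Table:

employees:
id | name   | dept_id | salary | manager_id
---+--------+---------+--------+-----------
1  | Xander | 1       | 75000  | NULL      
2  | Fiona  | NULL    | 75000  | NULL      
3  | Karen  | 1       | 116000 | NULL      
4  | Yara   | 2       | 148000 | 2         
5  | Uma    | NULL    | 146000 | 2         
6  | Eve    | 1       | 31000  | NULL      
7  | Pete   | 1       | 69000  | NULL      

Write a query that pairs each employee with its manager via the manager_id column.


This is a self-join: employees is joined to a second copy of itself, matching each row's manager_id to another row's id. Use LEFT JOIN so rows with manager_id=NULL are kept.
  - employee 1 (Xander): manager_id=NULL -> NULL
  - employee 2 (Fiona): manager_id=NULL -> NULL
  - employee 3 (Karen): manager_id=NULL -> NULL
  - employee 4 (Yara): manager_id=2 -> Fiona
  - employee 5 (Uma): manager_id=2 -> Fiona
  - employee 6 (Eve): manager_id=NULL -> NULL
  - employee 7 (Pete): manager_id=NULL -> NULL

SQL:
SELECT a.name AS item, b.name AS manager
FROM employees a
LEFT JOIN employees b ON a.manager_id = b.id

Result:
item   | manager
-------+--------
Xander | NULL   
Fiona  | NULL   
Karen  | NULL   
Yara   | Fiona  
Uma    | Fiona  
Eve    | NULL   
Pete   | NULL   


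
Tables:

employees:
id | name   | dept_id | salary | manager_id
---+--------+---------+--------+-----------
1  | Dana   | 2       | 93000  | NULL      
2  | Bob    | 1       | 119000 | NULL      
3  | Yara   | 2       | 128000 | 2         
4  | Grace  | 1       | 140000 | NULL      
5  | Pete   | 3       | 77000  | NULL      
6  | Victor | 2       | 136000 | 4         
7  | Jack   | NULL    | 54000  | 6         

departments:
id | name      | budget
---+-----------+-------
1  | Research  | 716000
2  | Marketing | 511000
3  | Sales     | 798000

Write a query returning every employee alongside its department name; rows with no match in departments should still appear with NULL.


LEFT JOIN keeps every row from employees (the left table); where dept_id has no match in departments, the department columns become NULL. Walk through each employee:
  - employee 1 (Dana): dept_id=2 -> matches Marketing
  - employee 2 (Bob): dept_id=1 -> matches Research
  - employee 3 (Yara): dept_id=2 -> matches Marketing
  - employee 4 (Grace): dept_id=1 -> matches Research
  - employee 5 (Pete): dept_id=3 -> matches Sales
  - employee 6 (Victor): dept_id=2 -> matches Marketing
  - employee 7 (Jack): dept_id=NULL, no match -> kept with NULL
All 7 rows appear; 1 has NULL department.

SQL:
SELECT a.name, b.name AS department
FROM employees a
LEFT JOIN departments b ON a.dept_id = b.id

Result:
name   | department
-------+-----------
Dana   | Marketing 
Bob    | Research  
Yara   | Marketing 
Grace  | Research  
Pete   | Sales     
Victor | Marketing 
Jack   | NULL      


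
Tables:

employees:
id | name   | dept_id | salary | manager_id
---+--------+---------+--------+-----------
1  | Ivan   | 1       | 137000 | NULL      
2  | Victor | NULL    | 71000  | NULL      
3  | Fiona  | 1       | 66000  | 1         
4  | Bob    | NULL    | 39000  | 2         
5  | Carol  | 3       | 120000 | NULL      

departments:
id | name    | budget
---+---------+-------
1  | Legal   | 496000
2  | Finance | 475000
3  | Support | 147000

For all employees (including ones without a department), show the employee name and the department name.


LEFT JOIN keeps every row from employees (the left table); where dept_id has no match in departments, the department columns become NULL. Walk through each employee:
  - employee 1 (Ivan): dept_id=1 -> matches Legal
  - employee 2 (Victor): dept_id=NULL, no match -> kept with NULL
  - employee 3 (Fiona): dept_id=1 -> matches Legal
  - employee 4 (Bob): dept_id=NULL, no match -> kept with NULL
  - employee 5 (Carol): dept_id=3 -> matches Support
All 5 rows appear; 2 have NULL department.

SQL:
SELECT a.name, b.name AS department
FROM employees a
LEFT JOIN departments b ON a.dept_id = b.id

Result:
name   | department
-------+-----------
Ivan   | Legal     
Victor | NULL      
Fiona  | Legal     
Bob    | NULL      
Carol  | Support   


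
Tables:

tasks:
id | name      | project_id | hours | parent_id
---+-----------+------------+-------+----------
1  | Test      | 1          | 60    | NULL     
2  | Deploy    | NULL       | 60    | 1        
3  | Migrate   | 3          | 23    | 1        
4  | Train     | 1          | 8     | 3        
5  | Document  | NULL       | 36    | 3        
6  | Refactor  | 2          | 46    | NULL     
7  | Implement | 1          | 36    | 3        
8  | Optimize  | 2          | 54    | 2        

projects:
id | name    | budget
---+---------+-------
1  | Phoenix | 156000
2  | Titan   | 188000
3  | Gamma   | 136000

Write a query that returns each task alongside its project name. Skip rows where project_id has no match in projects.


INNER JOIN keeps only tasks rows whose project_id matches an id in projects. Walk through each task:
  - task 1 (Test): project_id=1 -> matches Phoenix
  - task 2 (Deploy): project_id=NULL, no match -> dropped
  - task 3 (Migrate): project_id=3 -> matches Gamma
  - task 4 (Train): project_id=1 -> matches Phoenix
  - task 5 (Document): project_id=NULL, no match -> dropped
  - task 6 (Refactor): project_id=2 -> matches Titan
  - task 7 (Implement): project_id=1 -> matches Phoenix
  - task 8 (Optimize): project_id=2 -> matches Titan
So 2 of 8 rows are dropped.

SQL:
SELECT a.name, b.name AS project
FROM tasks a
INNER JOIN projects b ON a.project_id = b.id

Result:
name      | project
----------+--------
Test      | Phoenix
Migrate   | Gamma  
Train     | Phoenix
Refactor  | Titan  
Implement | Phoenix
Optimize  | Titan  


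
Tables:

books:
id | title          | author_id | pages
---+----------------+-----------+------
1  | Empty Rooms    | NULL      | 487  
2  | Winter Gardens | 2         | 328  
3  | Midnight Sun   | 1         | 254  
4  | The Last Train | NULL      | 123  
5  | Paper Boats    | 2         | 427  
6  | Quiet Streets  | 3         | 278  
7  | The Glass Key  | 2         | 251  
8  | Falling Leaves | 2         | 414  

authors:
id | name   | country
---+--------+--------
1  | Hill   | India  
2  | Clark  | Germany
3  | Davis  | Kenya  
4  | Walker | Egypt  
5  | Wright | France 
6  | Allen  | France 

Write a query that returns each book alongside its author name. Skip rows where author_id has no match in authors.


INNER JOIN keeps only books rows whose author_id matches an id in authors. Walk through each book:
  - book 1 (Empty Rooms): author_id=NULL, no match -> dropped
  - book 2 (Winter Gardens): author_id=2 -> matches Clark
  - book 3 (Midnight Sun): author_id=1 -> matches Hill
  - book 4 (The Last Train): author_id=NULL, no match -> dropped
  - book 5 (Paper Boats): author_id=2 -> matches Clark
  - book 6 (Quiet Streets): author_id=3 -> matches Davis
  - book 7 (The Glass Key): author_id=2 -> matches Clark
  - book 8 (Falling Leaves): author_id=2 -> matches Clark
So 2 of 8 rows are dropped.

SQL:
SELECT a.title, b.name AS author
FROM books a
INNER JOIN authors b ON a.author_id = b.id

Result:
title          | author
---------------+-------
Winter Gardens | Clark 
Midnight Sun   | Hill  
Paper Boats    | Clark 
Quiet Streets  | Davis 
The Glass Key  | Clark 
Falling Leaves | Clark 


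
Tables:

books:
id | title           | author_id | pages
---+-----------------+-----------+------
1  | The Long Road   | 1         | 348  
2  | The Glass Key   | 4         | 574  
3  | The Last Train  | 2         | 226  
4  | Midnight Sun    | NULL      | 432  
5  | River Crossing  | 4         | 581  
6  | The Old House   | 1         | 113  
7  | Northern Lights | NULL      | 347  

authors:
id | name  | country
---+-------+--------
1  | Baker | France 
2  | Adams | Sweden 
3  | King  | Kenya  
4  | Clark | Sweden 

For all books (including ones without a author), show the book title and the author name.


LEFT JOIN keeps every row from books (the left table); where author_id has no match in authors, the author columns become NULL. Walk through each book:
  - book 1 (The Long Road): author_id=1 -> matches Baker
  - book 2 (The Glass Key): author_id=4 -> matches Clark
  - book 3 (The Last Train): author_id=2 -> matches Adams
  - book 4 (Midnight Sun): author_id=NULL, no match -> kept with NULL
  - book 5 (River Crossing): author_id=4 -> matches Clark
  - book 6 (The Old House): author_id=1 -> matches Baker
  - book 7 (Northern Lights): author_id=NULL, no match -> kept with NULL
All 7 rows appear; 2 have NULL author.

SQL:
SELECT a.title, b.name AS author
FROM books a
LEFT JOIN authors b ON a.author_id = b.id

Result:
title           | author
----------------+-------
The Long Road   | Baker 
The Glass Key   | Clark 
The Last Train  | Adams 
Midnight Sun    | NULL  
River Crossing  | Clark 
The Old House   | Baker 
Northern Lights | NULL  


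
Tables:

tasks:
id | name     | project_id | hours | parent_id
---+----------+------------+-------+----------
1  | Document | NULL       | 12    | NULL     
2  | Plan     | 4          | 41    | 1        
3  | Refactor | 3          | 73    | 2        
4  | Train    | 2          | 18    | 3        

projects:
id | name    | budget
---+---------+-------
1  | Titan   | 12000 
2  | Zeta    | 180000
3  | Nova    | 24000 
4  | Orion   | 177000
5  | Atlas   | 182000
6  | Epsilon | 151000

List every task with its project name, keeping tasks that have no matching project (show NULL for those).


LEFT JOIN keeps every row from tasks (the left table); where project_id has no match in projects, the project columns become NULL. Walk through each task:
  - task 1 (Document): project_id=NULL, no match -> kept with NULL
  - task 2 (Plan): project_id=4 -> matches Orion
  - task 3 (Refactor): project_id=3 -> matches Nova
  - task 4 (Train): project_id=2 -> matches Zeta
All 4 rows appear; 1 has NULL project.

SQL:
SELECT a.name, b.name AS project
FROM tasks a
LEFT JOIN projects b ON a.project_id = b.id

Result:
name     | project
---------+--------
Document | NULL   
Plan     | Orion  
Refactor | Nova   
Train    | Zeta   


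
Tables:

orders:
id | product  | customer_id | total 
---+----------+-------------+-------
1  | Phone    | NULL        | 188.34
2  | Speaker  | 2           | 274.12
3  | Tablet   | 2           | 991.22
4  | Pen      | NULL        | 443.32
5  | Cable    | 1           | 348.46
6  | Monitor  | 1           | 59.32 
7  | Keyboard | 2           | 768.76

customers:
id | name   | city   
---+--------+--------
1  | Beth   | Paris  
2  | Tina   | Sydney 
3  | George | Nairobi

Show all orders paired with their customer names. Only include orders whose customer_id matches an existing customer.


INNER JOIN keeps only orders rows whose customer_id matches an id in customers. Walk through each order:
  - order 1 (Phone): customer_id=NULL, no match -> dropped
  - order 2 (Speaker): customer_id=2 -> matches Tina
  - order 3 (Tablet): customer_id=2 -> matches Tina
  - order 4 (Pen): customer_id=NULL, no match -> dropped
  - order 5 (Cable): customer_id=1 -> matches Beth
  - order 6 (Monitor): customer_id=1 -> matches Beth
  - order 7 (Keyboard): customer_id=2 -> matches Tina
So 2 of 7 rows are dropped.

SQL:
SELECT a.product, b.name AS customer
FROM orders a
INNER JOIN customers b ON a.customer_id = b.id

Result:
product  | customer
---------+---------
Speaker  | Tina    
Tablet   | Tina    
Cable    | Beth    
Monitor  | Beth    
Keyboard | Tina    


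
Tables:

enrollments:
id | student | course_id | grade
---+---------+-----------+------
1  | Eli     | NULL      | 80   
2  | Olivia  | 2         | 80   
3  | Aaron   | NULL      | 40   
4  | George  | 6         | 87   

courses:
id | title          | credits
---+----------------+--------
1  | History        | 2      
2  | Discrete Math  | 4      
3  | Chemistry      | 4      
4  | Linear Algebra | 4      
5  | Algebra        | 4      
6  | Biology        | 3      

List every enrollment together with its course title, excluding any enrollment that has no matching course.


INNER JOIN keeps only enrollments rows whose course_id matches an id in courses. Walk through each enrollment:
  - enrollment 1 (Eli): course_id=NULL, no match -> dropped
  - enrollment 2 (Olivia): course_id=2 -> matches Discrete Math
  - enrollment 3 (Aaron): course_id=NULL, no match -> dropped
  - enrollment 4 (George): course_id=6 -> matches Biology
So 2 of 4 rows are dropped.

SQL:
SELECT a.student, b.title AS course
FROM enrollments a
INNER JOIN courses b ON a.course_id = b.id

Result:
student | course       
--------+--------------
Olivia  | Discrete Math
George  | Biology      


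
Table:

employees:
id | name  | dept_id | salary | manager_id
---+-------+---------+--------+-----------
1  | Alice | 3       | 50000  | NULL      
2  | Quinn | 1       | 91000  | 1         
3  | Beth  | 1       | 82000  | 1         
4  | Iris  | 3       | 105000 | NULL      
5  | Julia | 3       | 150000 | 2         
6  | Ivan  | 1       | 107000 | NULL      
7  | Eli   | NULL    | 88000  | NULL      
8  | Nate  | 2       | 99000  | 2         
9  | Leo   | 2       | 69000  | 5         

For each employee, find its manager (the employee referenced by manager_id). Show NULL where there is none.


This is a self-join: employees is joined to a second copy of itself, matching each row's manager_id to another row's id. Use LEFT JOIN so rows with manager_id=NULL are kept.
  - employee 1 (Alice): manager_id=NULL -> NULL
  - employee 2 (Quinn): manager_id=1 -> Alice
  - employee 3 (Beth): manager_id=1 -> Alice
  - employee 4 (Iris): manager_id=NULL -> NULL
  - employee 5 (Julia): manager_id=2 -> Quinn
  - employee 6 (Ivan): manager_id=NULL -> NULL
  - employee 7 (Eli): manager_id=NULL -> NULL
  - employee 8 (Nate): manager_id=2 -> Quinn
  - employee 9 (Leo): manager_id=5 -> Julia

SQL:
SELECT a.name AS item, b.name AS manager
FROM employees a
LEFT JOIN employees b ON a.manager_id = b.id

Result:
item  | manager
------+--------
Alice | NULL   
Quinn | Alice  
Beth  | Alice  
Iris  | NULL   
Julia | Quinn  
Ivan  | NULL   
Eli   | NULL   
Nate  | Quinn  
Leo   | Julia  
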